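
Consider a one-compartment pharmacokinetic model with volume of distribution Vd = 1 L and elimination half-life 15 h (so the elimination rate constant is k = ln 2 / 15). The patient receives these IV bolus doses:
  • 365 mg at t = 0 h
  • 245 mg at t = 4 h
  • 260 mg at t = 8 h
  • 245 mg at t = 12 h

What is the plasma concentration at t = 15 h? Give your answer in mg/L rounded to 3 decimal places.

k = ln 2 / 15 = 0.04621 per h
Dose 1 (365 mg at t=0 h): 365·exp(−0.04621·15) = 182.500 mg/L
Dose 2 (245 mg at t=4 h): 245·exp(−0.04621·11) = 147.371 mg/L
Dose 3 (260 mg at t=8 h): 260·exp(−0.04621·7) = 188.145 mg/L
Dose 4 (245 mg at t=12 h): 245·exp(−0.04621·3) = 213.285 mg/L
C(15) = 182.500 + 147.371 + 188.145 + 213.285 = 731.300 mg/L

731.300 mg/L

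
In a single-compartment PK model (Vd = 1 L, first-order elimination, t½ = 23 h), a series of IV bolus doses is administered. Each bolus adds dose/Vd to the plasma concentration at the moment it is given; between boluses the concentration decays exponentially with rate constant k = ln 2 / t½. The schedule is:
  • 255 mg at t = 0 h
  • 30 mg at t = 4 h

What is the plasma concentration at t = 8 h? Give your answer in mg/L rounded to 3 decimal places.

226.964 mg/L

k = ln 2 / 23 = 0.03014 per h
Dose 1 (255 mg at t=0 h): 255·exp(−0.03014·8) = 200.371 mg/L
Dose 2 (30 mg at t=4 h): 30·exp(−0.03014·4) = 26.593 mg/L
C(8) = 200.371 + 26.593 = 226.964 mg/L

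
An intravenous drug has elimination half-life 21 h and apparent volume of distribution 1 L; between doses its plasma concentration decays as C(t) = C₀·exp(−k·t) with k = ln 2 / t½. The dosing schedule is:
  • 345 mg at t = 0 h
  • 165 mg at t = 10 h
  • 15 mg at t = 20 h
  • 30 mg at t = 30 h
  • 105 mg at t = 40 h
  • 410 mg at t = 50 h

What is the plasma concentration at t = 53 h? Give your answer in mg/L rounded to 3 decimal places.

558.702 mg/L

k = ln 2 / 21 = 0.03301 per h
Dose 1 (345 mg at t=0 h): 345·exp(−0.03301·53) = 59.990 mg/L
Dose 2 (165 mg at t=10 h): 165·exp(−0.03301·43) = 39.911 mg/L
Dose 3 (15 mg at t=20 h): 15·exp(−0.03301·33) = 5.047 mg/L
Dose 4 (30 mg at t=30 h): 30·exp(−0.03301·23) = 14.042 mg/L
Dose 5 (105 mg at t=40 h): 105·exp(−0.03301·13) = 68.366 mg/L
Dose 6 (410 mg at t=50 h): 410·exp(−0.03301·3) = 371.347 mg/L
C(53) = 59.990 + 39.911 + 5.047 + 14.042 + 68.366 + 371.347 = 558.702 mg/L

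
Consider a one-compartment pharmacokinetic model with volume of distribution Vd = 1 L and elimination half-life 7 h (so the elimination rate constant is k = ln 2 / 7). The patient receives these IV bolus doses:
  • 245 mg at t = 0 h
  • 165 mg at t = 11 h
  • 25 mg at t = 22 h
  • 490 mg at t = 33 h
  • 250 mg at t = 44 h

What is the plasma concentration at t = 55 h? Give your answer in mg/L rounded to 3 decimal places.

143.718 mg/L

k = ln 2 / 7 = 0.09902 per h
Dose 1 (245 mg at t=0 h): 245·exp(−0.09902·55) = 1.057 mg/L
Dose 2 (165 mg at t=11 h): 165·exp(−0.09902·44) = 2.115 mg/L
Dose 3 (25 mg at t=22 h): 25·exp(−0.09902·33) = 0.952 mg/L
Dose 4 (490 mg at t=33 h): 490·exp(−0.09902·22) = 55.476 mg/L
Dose 5 (250 mg at t=44 h): 250·exp(−0.09902·11) = 84.119 mg/L
C(55) = 1.057 + 2.115 + 0.952 + 55.476 + 84.119 = 143.718 mg/L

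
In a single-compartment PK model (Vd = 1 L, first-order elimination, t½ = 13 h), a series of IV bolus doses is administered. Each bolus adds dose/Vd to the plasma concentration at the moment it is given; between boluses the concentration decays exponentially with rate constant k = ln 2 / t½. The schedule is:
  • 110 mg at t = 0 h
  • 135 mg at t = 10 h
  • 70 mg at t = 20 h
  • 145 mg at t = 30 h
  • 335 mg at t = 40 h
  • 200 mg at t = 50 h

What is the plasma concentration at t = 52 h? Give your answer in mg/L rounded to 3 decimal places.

435.275 mg/L

k = ln 2 / 13 = 0.05332 per h
Dose 1 (110 mg at t=0 h): 110·exp(−0.05332·52) = 6.875 mg/L
Dose 2 (135 mg at t=10 h): 135·exp(−0.05332·42) = 14.381 mg/L
Dose 3 (70 mg at t=20 h): 70·exp(−0.05332·32) = 12.709 mg/L
Dose 4 (145 mg at t=30 h): 145·exp(−0.05332·22) = 44.868 mg/L
Dose 5 (335 mg at t=40 h): 335·exp(−0.05332·12) = 176.673 mg/L
Dose 6 (200 mg at t=50 h): 200·exp(−0.05332·2) = 179.770 mg/L
C(52) = 6.875 + 14.381 + 12.709 + 44.868 + 176.673 + 179.770 = 435.275 mg/L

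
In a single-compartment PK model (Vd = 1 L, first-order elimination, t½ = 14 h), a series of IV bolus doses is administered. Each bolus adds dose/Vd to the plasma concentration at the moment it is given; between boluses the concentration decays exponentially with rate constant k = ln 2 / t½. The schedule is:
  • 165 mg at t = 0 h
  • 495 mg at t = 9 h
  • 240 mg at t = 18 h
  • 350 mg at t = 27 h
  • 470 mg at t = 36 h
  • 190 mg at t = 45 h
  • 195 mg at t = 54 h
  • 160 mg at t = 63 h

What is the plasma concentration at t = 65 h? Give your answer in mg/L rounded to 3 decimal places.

k = ln 2 / 14 = 0.04951 per h
Dose 1 (165 mg at t=0 h): 165·exp(−0.04951·65) = 6.605 mg/L
Dose 2 (495 mg at t=9 h): 495·exp(−0.04951·56) = 30.938 mg/L
Dose 3 (240 mg at t=18 h): 240·exp(−0.04951·47) = 23.421 mg/L
Dose 4 (350 mg at t=27 h): 350·exp(−0.04951·38) = 53.332 mg/L
Dose 5 (470 mg at t=36 h): 470·exp(−0.04951·29) = 111.824 mg/L
Dose 6 (190 mg at t=45 h): 190·exp(−0.04951·20) = 70.585 mg/L
Dose 7 (195 mg at t=54 h): 195·exp(−0.04951·11) = 113.113 mg/L
Dose 8 (160 mg at t=63 h): 160·exp(−0.04951·2) = 144.916 mg/L
C(65) = 6.605 + 30.938 + 23.421 + 53.332 + 111.824 + 70.585 + 113.113 + 144.916 = 554.733 mg/L

554.733 mg/L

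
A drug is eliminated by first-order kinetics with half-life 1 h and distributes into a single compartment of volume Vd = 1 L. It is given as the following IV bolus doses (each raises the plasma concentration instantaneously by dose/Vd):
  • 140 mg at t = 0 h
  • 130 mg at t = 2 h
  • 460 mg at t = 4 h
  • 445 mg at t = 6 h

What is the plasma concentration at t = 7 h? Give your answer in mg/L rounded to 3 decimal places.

k = ln 2 / 1 = 0.69315 per h
Dose 1 (140 mg at t=0 h): 140·exp(−0.69315·7) = 1.094 mg/L
Dose 2 (130 mg at t=2 h): 130·exp(−0.69315·5) = 4.062 mg/L
Dose 3 (460 mg at t=4 h): 460·exp(−0.69315·3) = 57.500 mg/L
Dose 4 (445 mg at t=6 h): 445·exp(−0.69315·1) = 222.500 mg/L
C(7) = 1.094 + 4.062 + 57.500 + 222.500 = 285.156 mg/L

285.156 mg/L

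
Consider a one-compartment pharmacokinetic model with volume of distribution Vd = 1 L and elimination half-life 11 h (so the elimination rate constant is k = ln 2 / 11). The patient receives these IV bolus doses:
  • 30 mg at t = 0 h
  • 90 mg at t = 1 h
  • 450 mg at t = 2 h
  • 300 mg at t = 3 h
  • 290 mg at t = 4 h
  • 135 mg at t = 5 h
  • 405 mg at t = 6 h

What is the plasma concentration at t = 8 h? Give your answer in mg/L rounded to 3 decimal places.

k = ln 2 / 11 = 0.06301 per h
Dose 1 (30 mg at t=0 h): 30·exp(−0.06301·8) = 18.121 mg/L
Dose 2 (90 mg at t=1 h): 90·exp(−0.06301·7) = 57.900 mg/L
Dose 3 (450 mg at t=2 h): 450·exp(−0.06301·6) = 308.329 mg/L
Dose 4 (300 mg at t=3 h): 300·exp(−0.06301·5) = 218.922 mg/L
Dose 5 (290 mg at t=4 h): 290·exp(−0.06301·4) = 225.389 mg/L
Dose 6 (135 mg at t=5 h): 135·exp(−0.06301·3) = 111.747 mg/L
Dose 7 (405 mg at t=6 h): 405·exp(−0.06301·2) = 357.044 mg/L
C(8) = 18.121 + 57.900 + 308.329 + 218.922 + 225.389 + 111.747 + 357.044 = 1297.452 mg/L

1297.452 mg/L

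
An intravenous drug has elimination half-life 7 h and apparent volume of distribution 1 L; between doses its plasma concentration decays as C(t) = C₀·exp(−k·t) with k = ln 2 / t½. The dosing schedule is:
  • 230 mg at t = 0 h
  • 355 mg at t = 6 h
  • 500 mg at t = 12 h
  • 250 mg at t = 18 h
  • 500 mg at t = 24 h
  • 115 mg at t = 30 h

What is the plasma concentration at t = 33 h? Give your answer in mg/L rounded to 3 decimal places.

k = ln 2 / 7 = 0.09902 per h
Dose 1 (230 mg at t=0 h): 230·exp(−0.09902·33) = 8.762 mg/L
Dose 2 (355 mg at t=6 h): 355·exp(−0.09902·27) = 24.497 mg/L
Dose 3 (500 mg at t=12 h): 500·exp(−0.09902·21) = 62.500 mg/L
Dose 4 (250 mg at t=18 h): 250·exp(−0.09902·15) = 56.608 mg/L
Dose 5 (500 mg at t=24 h): 500·exp(−0.09902·9) = 205.084 mg/L
Dose 6 (115 mg at t=30 h): 115·exp(−0.09902·3) = 85.445 mg/L
C(33) = 8.762 + 24.497 + 62.500 + 56.608 + 205.084 + 85.445 = 442.895 mg/L

442.895 mg/L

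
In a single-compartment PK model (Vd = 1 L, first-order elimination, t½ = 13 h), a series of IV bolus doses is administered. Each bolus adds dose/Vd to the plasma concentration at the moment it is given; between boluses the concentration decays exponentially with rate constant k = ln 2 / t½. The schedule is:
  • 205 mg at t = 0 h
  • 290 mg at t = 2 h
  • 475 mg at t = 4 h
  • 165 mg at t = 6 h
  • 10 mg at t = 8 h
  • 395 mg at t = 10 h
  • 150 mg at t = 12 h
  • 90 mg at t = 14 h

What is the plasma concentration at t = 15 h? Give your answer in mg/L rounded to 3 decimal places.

1126.073 mg/L

k = ln 2 / 13 = 0.05332 per h
Dose 1 (205 mg at t=0 h): 205·exp(−0.05332·15) = 92.132 mg/L
Dose 2 (290 mg at t=2 h): 290·exp(−0.05332·13) = 145.000 mg/L
Dose 3 (475 mg at t=4 h): 475·exp(−0.05332·11) = 264.226 mg/L
Dose 4 (165 mg at t=6 h): 165·exp(−0.05332·9) = 102.112 mg/L
Dose 5 (10 mg at t=8 h): 10·exp(−0.05332·7) = 6.885 mg/L
Dose 6 (395 mg at t=10 h): 395·exp(−0.05332·5) = 302.563 mg/L
Dose 7 (150 mg at t=12 h): 150·exp(−0.05332·3) = 127.827 mg/L
Dose 8 (90 mg at t=14 h): 90·exp(−0.05332·1) = 85.327 mg/L
C(15) = 92.132 + 145.000 + 264.226 + 102.112 + 6.885 + 302.563 + 127.827 + 85.327 = 1126.073 mg/L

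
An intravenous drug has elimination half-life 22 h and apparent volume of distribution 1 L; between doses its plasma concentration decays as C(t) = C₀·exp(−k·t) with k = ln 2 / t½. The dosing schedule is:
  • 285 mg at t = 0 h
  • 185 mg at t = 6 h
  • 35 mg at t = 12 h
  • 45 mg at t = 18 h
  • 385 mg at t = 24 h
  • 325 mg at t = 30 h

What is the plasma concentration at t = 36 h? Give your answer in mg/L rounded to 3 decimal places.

k = ln 2 / 22 = 0.03151 per h
Dose 1 (285 mg at t=0 h): 285·exp(−0.03151·36) = 91.675 mg/L
Dose 2 (185 mg at t=6 h): 185·exp(−0.03151·30) = 71.891 mg/L
Dose 3 (35 mg at t=12 h): 35·exp(−0.03151·24) = 16.431 mg/L
Dose 4 (45 mg at t=18 h): 45·exp(−0.03151·18) = 25.522 mg/L
Dose 5 (385 mg at t=24 h): 385·exp(−0.03151·12) = 263.793 mg/L
Dose 6 (325 mg at t=30 h): 325·exp(−0.03151·6) = 269.020 mg/L
C(36) = 91.675 + 71.891 + 16.431 + 25.522 + 263.793 + 269.020 = 738.332 mg/L

738.332 mg/L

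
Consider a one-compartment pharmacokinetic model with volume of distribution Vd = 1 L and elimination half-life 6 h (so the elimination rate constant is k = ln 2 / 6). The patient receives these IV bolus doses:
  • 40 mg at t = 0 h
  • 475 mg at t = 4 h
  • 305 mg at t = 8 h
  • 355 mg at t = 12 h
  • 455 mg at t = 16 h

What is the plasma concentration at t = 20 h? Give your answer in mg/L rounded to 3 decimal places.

k = ln 2 / 6 = 0.11552 per h
Dose 1 (40 mg at t=0 h): 40·exp(−0.11552·20) = 3.969 mg/L
Dose 2 (475 mg at t=4 h): 475·exp(−0.11552·16) = 74.808 mg/L
Dose 3 (305 mg at t=8 h): 305·exp(−0.11552·12) = 76.250 mg/L
Dose 4 (355 mg at t=12 h): 355·exp(−0.11552·8) = 140.882 mg/L
Dose 5 (455 mg at t=16 h): 455·exp(−0.11552·4) = 286.632 mg/L
C(20) = 3.969 + 74.808 + 76.250 + 140.882 + 286.632 = 582.540 mg/L

582.540 mg/L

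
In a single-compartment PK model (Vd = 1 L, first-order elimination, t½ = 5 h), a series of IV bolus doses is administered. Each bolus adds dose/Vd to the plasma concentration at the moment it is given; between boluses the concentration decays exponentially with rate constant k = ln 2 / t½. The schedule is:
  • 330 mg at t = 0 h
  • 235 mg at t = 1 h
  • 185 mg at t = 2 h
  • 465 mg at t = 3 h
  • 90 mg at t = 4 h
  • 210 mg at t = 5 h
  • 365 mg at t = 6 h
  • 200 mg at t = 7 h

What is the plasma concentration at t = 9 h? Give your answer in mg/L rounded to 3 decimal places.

1002.789 mg/L

k = ln 2 / 5 = 0.13863 per h
Dose 1 (330 mg at t=0 h): 330·exp(−0.13863·9) = 94.768 mg/L
Dose 2 (235 mg at t=1 h): 235·exp(−0.13863·8) = 77.521 mg/L
Dose 3 (185 mg at t=2 h): 185·exp(−0.13863·7) = 70.102 mg/L
Dose 4 (465 mg at t=3 h): 465·exp(−0.13863·6) = 202.403 mg/L
Dose 5 (90 mg at t=4 h): 90·exp(−0.13863·5) = 45.000 mg/L
Dose 6 (210 mg at t=5 h): 210·exp(−0.13863·4) = 120.613 mg/L
Dose 7 (365 mg at t=6 h): 365·exp(−0.13863·3) = 240.810 mg/L
Dose 8 (200 mg at t=7 h): 200·exp(−0.13863·2) = 151.572 mg/L
C(9) = 94.768 + 77.521 + 70.102 + 202.403 + 45.000 + 120.613 + 240.810 + 151.572 = 1002.789 mg/L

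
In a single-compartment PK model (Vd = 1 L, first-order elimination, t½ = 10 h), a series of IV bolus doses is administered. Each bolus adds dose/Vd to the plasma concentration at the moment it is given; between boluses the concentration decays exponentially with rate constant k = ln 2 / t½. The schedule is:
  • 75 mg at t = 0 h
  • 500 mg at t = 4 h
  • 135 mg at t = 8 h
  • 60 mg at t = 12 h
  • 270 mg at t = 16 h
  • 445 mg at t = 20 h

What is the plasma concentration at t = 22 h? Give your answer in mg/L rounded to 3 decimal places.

806.594 mg/L

k = ln 2 / 10 = 0.06931 per h
Dose 1 (75 mg at t=0 h): 75·exp(−0.06931·22) = 16.323 mg/L
Dose 2 (500 mg at t=4 h): 500·exp(−0.06931·18) = 143.587 mg/L
Dose 3 (135 mg at t=8 h): 135·exp(−0.06931·14) = 51.155 mg/L
Dose 4 (60 mg at t=12 h): 60·exp(−0.06931·10) = 30.000 mg/L
Dose 5 (270 mg at t=16 h): 270·exp(−0.06931·6) = 178.134 mg/L
Dose 6 (445 mg at t=20 h): 445·exp(−0.06931·2) = 387.395 mg/L
C(22) = 16.323 + 143.587 + 51.155 + 30.000 + 178.134 + 387.395 = 806.594 mg/L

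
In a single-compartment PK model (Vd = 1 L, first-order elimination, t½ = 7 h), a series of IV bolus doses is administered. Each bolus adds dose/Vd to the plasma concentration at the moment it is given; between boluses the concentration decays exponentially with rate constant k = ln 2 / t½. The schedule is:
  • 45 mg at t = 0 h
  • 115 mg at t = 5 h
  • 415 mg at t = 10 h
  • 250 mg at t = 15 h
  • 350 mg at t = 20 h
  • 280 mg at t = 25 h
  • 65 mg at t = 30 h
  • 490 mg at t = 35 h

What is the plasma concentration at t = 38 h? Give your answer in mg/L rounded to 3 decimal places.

k = ln 2 / 7 = 0.09902 per h
Dose 1 (45 mg at t=0 h): 45·exp(−0.09902·38) = 1.045 mg/L
Dose 2 (115 mg at t=5 h): 115·exp(−0.09902·33) = 4.381 mg/L
Dose 3 (415 mg at t=10 h): 415·exp(−0.09902·28) = 25.938 mg/L
Dose 4 (250 mg at t=15 h): 250·exp(−0.09902·23) = 25.635 mg/L
Dose 5 (350 mg at t=20 h): 350·exp(−0.09902·18) = 58.883 mg/L
Dose 6 (280 mg at t=25 h): 280·exp(−0.09902·13) = 77.286 mg/L
Dose 7 (65 mg at t=30 h): 65·exp(−0.09902·8) = 29.436 mg/L
Dose 8 (490 mg at t=35 h): 490·exp(−0.09902·3) = 364.069 mg/L
C(38) = 1.045 + 4.381 + 25.938 + 25.635 + 58.883 + 77.286 + 29.436 + 364.069 = 586.673 mg/L

586.673 mg/L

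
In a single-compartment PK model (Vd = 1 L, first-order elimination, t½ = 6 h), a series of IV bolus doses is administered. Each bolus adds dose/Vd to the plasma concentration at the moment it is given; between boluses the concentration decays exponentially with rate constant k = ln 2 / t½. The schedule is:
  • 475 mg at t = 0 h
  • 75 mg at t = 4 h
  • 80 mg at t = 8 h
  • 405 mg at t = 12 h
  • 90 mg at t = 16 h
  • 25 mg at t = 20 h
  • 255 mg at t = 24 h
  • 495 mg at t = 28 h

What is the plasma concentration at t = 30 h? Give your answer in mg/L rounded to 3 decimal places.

621.603 mg/L

k = ln 2 / 6 = 0.11552 per h
Dose 1 (475 mg at t=0 h): 475·exp(−0.11552·30) = 14.844 mg/L
Dose 2 (75 mg at t=4 h): 75·exp(−0.11552·26) = 3.720 mg/L
Dose 3 (80 mg at t=8 h): 80·exp(−0.11552·22) = 6.300 mg/L
Dose 4 (405 mg at t=12 h): 405·exp(−0.11552·18) = 50.625 mg/L
Dose 5 (90 mg at t=16 h): 90·exp(−0.11552·14) = 17.858 mg/L
Dose 6 (25 mg at t=20 h): 25·exp(−0.11552·10) = 7.875 mg/L
Dose 7 (255 mg at t=24 h): 255·exp(−0.11552·6) = 127.500 mg/L
Dose 8 (495 mg at t=28 h): 495·exp(−0.11552·2) = 392.882 mg/L
C(30) = 14.844 + 3.720 + 6.300 + 50.625 + 17.858 + 7.875 + 127.500 + 392.882 = 621.603 mg/L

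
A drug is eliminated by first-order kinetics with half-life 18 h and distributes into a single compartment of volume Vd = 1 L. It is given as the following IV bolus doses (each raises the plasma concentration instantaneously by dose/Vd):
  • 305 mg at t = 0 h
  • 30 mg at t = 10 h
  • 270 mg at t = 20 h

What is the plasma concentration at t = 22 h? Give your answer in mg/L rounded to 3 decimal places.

399.615 mg/L

k = ln 2 / 18 = 0.03851 per h
Dose 1 (305 mg at t=0 h): 305·exp(−0.03851·22) = 130.730 mg/L
Dose 2 (30 mg at t=10 h): 30·exp(−0.03851·12) = 18.899 mg/L
Dose 3 (270 mg at t=20 h): 270·exp(−0.03851·2) = 249.986 mg/L
C(22) = 130.730 + 18.899 + 249.986 = 399.615 mg/L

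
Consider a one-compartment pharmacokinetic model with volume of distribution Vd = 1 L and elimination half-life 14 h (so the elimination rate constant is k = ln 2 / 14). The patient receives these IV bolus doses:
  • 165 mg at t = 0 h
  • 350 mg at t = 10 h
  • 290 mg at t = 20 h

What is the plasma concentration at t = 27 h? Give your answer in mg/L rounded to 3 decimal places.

399.250 mg/L

k = ln 2 / 14 = 0.04951 per h
Dose 1 (165 mg at t=0 h): 165·exp(−0.04951·27) = 43.344 mg/L
Dose 2 (350 mg at t=10 h): 350·exp(−0.04951·17) = 150.845 mg/L
Dose 3 (290 mg at t=20 h): 290·exp(−0.04951·7) = 205.061 mg/L
C(27) = 43.344 + 150.845 + 205.061 = 399.250 mg/L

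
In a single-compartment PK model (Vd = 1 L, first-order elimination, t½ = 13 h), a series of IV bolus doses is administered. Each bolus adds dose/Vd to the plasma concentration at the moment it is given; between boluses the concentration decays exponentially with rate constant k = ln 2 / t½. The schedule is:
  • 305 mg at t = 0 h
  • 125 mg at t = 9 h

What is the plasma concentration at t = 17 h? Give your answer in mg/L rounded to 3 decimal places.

204.804 mg/L

k = ln 2 / 13 = 0.05332 per h
Dose 1 (305 mg at t=0 h): 305·exp(−0.05332·17) = 123.210 mg/L
Dose 2 (125 mg at t=9 h): 125·exp(−0.05332·8) = 81.594 mg/L
C(17) = 123.210 + 81.594 = 204.804 mg/L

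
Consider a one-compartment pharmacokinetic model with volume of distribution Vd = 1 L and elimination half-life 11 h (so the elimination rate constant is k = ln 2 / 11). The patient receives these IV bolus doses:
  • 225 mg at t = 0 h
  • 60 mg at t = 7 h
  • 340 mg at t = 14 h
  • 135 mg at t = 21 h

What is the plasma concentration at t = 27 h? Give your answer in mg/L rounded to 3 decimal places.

k = ln 2 / 11 = 0.06301 per h
Dose 1 (225 mg at t=0 h): 225·exp(−0.06301·27) = 41.048 mg/L
Dose 2 (60 mg at t=7 h): 60·exp(−0.06301·20) = 17.015 mg/L
Dose 3 (340 mg at t=14 h): 340·exp(−0.06301·13) = 149.871 mg/L
Dose 4 (135 mg at t=21 h): 135·exp(−0.06301·6) = 92.499 mg/L
C(27) = 41.048 + 17.015 + 149.871 + 92.499 = 300.432 mg/L

300.432 mg/L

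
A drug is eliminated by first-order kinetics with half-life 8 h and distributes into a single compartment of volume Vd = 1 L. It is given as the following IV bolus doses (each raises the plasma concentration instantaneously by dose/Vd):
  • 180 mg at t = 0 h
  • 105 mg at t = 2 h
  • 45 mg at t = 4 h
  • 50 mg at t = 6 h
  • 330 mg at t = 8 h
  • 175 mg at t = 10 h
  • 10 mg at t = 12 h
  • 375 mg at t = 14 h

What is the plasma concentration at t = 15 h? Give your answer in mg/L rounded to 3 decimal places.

k = ln 2 / 8 = 0.08664 per h
Dose 1 (180 mg at t=0 h): 180·exp(−0.08664·15) = 49.073 mg/L
Dose 2 (105 mg at t=2 h): 105·exp(−0.08664·13) = 34.042 mg/L
Dose 3 (45 mg at t=4 h): 45·exp(−0.08664·11) = 17.350 mg/L
Dose 4 (50 mg at t=6 h): 50·exp(−0.08664·9) = 22.925 mg/L
Dose 5 (330 mg at t=8 h): 330·exp(−0.08664·7) = 179.934 mg/L
Dose 6 (175 mg at t=10 h): 175·exp(−0.08664·5) = 113.473 mg/L
Dose 7 (10 mg at t=12 h): 10·exp(−0.08664·3) = 7.711 mg/L
Dose 8 (375 mg at t=14 h): 375·exp(−0.08664·1) = 343.877 mg/L
C(15) = 49.073 + 34.042 + 17.350 + 22.925 + 179.934 + 113.473 + 7.711 + 343.877 = 768.385 mg/L

768.385 mg/L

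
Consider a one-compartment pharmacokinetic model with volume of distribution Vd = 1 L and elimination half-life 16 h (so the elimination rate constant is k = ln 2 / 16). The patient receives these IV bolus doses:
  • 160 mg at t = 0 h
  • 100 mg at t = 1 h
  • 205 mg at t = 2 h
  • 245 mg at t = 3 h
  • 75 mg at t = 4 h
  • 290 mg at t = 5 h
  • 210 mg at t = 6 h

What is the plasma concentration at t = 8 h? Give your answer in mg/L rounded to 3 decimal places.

k = ln 2 / 16 = 0.04332 per h
Dose 1 (160 mg at t=0 h): 160·exp(−0.04332·8) = 113.137 mg/L
Dose 2 (100 mg at t=1 h): 100·exp(−0.04332·7) = 73.841 mg/L
Dose 3 (205 mg at t=2 h): 205·exp(−0.04332·6) = 158.077 mg/L
Dose 4 (245 mg at t=3 h): 245·exp(−0.04332·5) = 197.285 mg/L
Dose 5 (75 mg at t=4 h): 75·exp(−0.04332·4) = 63.067 mg/L
Dose 6 (290 mg at t=5 h): 290·exp(−0.04332·3) = 254.657 mg/L
Dose 7 (210 mg at t=6 h): 210·exp(−0.04332·2) = 192.571 mg/L
C(8) = 113.137 + 73.841 + 158.077 + 197.285 + 63.067 + 254.657 + 192.571 = 1052.635 mg/L

1052.635 mg/L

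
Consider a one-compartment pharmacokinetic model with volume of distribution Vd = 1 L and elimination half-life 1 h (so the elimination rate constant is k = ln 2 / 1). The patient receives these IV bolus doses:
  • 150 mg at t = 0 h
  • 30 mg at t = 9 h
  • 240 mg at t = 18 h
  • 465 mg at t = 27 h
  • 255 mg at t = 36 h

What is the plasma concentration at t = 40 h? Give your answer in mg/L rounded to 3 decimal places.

15.994 mg/L

k = ln 2 / 1 = 0.69315 per h
Dose 1 (150 mg at t=0 h): 150·exp(−0.69315·40) = 0.000 mg/L
Dose 2 (30 mg at t=9 h): 30·exp(−0.69315·31) = 0.000 mg/L
Dose 3 (240 mg at t=18 h): 240·exp(−0.69315·22) = 0.000 mg/L
Dose 4 (465 mg at t=27 h): 465·exp(−0.69315·13) = 0.057 mg/L
Dose 5 (255 mg at t=36 h): 255·exp(−0.69315·4) = 15.938 mg/L
C(40) = 0.000 + 0.000 + 0.000 + 0.057 + 15.938 = 15.994 mg/L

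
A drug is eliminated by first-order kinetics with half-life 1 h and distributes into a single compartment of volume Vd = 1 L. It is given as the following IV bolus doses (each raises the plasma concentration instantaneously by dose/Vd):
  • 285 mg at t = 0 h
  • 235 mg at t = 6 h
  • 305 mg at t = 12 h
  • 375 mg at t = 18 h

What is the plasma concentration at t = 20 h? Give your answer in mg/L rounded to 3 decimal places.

k = ln 2 / 1 = 0.69315 per h
Dose 1 (285 mg at t=0 h): 285·exp(−0.69315·20) = 0.000 mg/L
Dose 2 (235 mg at t=6 h): 235·exp(−0.69315·14) = 0.014 mg/L
Dose 3 (305 mg at t=12 h): 305·exp(−0.69315·8) = 1.191 mg/L
Dose 4 (375 mg at t=18 h): 375·exp(−0.69315·2) = 93.750 mg/L
C(20) = 0.000 + 0.014 + 1.191 + 93.750 = 94.956 mg/L

94.956 mg/L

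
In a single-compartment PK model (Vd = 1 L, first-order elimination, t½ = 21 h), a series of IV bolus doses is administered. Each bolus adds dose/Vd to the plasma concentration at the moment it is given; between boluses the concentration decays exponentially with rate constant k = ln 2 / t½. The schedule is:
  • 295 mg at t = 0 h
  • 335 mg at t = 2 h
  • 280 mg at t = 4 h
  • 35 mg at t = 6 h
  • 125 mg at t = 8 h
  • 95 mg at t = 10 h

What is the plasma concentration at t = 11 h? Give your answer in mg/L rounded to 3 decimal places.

911.129 mg/L

k = ln 2 / 21 = 0.03301 per h
Dose 1 (295 mg at t=0 h): 295·exp(−0.03301·11) = 205.182 mg/L
Dose 2 (335 mg at t=2 h): 335·exp(−0.03301·9) = 248.904 mg/L
Dose 3 (280 mg at t=4 h): 280·exp(−0.03301·7) = 222.236 mg/L
Dose 4 (35 mg at t=6 h): 35·exp(−0.03301·5) = 29.675 mg/L
Dose 5 (125 mg at t=8 h): 125·exp(−0.03301·3) = 113.215 mg/L
Dose 6 (95 mg at t=10 h): 95·exp(−0.03301·1) = 91.916 mg/L
C(11) = 205.182 + 248.904 + 222.236 + 29.675 + 113.215 + 91.916 = 911.129 mg/L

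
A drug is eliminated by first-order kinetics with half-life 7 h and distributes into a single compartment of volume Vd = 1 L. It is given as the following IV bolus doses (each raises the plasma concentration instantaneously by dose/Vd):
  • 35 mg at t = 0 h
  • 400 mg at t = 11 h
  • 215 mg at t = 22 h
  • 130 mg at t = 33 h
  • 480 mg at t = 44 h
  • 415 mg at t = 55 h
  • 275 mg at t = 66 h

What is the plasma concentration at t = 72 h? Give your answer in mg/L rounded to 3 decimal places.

264.134 mg/L

k = ln 2 / 7 = 0.09902 per h
Dose 1 (35 mg at t=0 h): 35·exp(−0.09902·72) = 0.028 mg/L
Dose 2 (400 mg at t=11 h): 400·exp(−0.09902·61) = 0.952 mg/L
Dose 3 (215 mg at t=22 h): 215·exp(−0.09902·50) = 1.521 mg/L
Dose 4 (130 mg at t=33 h): 130·exp(−0.09902·39) = 2.734 mg/L
Dose 5 (480 mg at t=44 h): 480·exp(−0.09902·28) = 30.000 mg/L
Dose 6 (415 mg at t=55 h): 415·exp(−0.09902·17) = 77.086 mg/L
Dose 7 (275 mg at t=66 h): 275·exp(−0.09902·6) = 151.812 mg/L
C(72) = 0.028 + 0.952 + 1.521 + 2.734 + 30.000 + 77.086 + 151.812 = 264.134 mg/L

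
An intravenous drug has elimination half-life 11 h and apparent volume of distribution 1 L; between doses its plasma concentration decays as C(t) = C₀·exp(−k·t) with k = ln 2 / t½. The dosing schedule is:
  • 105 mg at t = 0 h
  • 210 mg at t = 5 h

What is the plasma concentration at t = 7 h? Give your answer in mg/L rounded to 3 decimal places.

k = ln 2 / 11 = 0.06301 per h
Dose 1 (105 mg at t=0 h): 105·exp(−0.06301·7) = 67.550 mg/L
Dose 2 (210 mg at t=5 h): 210·exp(−0.06301·2) = 185.134 mg/L
C(7) = 67.550 + 185.134 = 252.684 mg/L

252.684 mg/L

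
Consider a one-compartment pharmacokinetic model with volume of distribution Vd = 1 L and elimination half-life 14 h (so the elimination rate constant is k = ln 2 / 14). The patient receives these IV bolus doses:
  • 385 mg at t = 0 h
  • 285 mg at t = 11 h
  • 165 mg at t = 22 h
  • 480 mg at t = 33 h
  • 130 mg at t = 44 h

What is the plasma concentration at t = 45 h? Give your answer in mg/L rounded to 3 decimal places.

k = ln 2 / 14 = 0.04951 per h
Dose 1 (385 mg at t=0 h): 385·exp(−0.04951·45) = 41.482 mg/L
Dose 2 (285 mg at t=11 h): 285·exp(−0.04951·34) = 52.939 mg/L
Dose 3 (165 mg at t=22 h): 165·exp(−0.04951·23) = 52.837 mg/L
Dose 4 (480 mg at t=33 h): 480·exp(−0.04951·12) = 264.981 mg/L
Dose 5 (130 mg at t=44 h): 130·exp(−0.04951·1) = 123.720 mg/L
C(45) = 41.482 + 52.939 + 52.837 + 264.981 + 123.720 = 535.959 mg/L

535.959 mg/L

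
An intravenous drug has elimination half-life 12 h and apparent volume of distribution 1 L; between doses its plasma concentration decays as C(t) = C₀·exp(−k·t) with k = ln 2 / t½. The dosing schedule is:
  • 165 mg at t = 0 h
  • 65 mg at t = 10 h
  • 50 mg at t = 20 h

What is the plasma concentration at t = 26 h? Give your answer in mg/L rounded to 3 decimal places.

97.900 mg/L

k = ln 2 / 12 = 0.05776 per h
Dose 1 (165 mg at t=0 h): 165·exp(−0.05776·26) = 36.750 mg/L
Dose 2 (65 mg at t=10 h): 65·exp(−0.05776·16) = 25.795 mg/L
Dose 3 (50 mg at t=20 h): 50·exp(−0.05776·6) = 35.355 mg/L
C(26) = 36.750 + 25.795 + 35.355 = 97.900 mg/L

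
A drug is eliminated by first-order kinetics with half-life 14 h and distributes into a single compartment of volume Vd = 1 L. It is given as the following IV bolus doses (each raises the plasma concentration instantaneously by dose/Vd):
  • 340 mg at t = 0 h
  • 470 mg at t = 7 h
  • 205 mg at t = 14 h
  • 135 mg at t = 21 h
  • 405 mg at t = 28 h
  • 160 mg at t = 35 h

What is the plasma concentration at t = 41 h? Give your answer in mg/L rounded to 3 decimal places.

k = ln 2 / 14 = 0.04951 per h
Dose 1 (340 mg at t=0 h): 340·exp(−0.04951·41) = 44.657 mg/L
Dose 2 (470 mg at t=7 h): 470·exp(−0.04951·34) = 87.302 mg/L
Dose 3 (205 mg at t=14 h): 205·exp(−0.04951·27) = 53.851 mg/L
Dose 4 (135 mg at t=21 h): 135·exp(−0.04951·20) = 50.152 mg/L
Dose 5 (405 mg at t=28 h): 405·exp(−0.04951·13) = 212.778 mg/L
Dose 6 (160 mg at t=35 h): 160·exp(−0.04951·6) = 118.880 mg/L
C(41) = 44.657 + 87.302 + 53.851 + 50.152 + 212.778 + 118.880 = 567.621 mg/L

567.621 mg/L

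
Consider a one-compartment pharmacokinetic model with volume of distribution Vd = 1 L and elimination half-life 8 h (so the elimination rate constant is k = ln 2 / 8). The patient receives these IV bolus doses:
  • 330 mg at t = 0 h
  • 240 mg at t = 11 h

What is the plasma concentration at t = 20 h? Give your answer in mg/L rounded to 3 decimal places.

168.377 mg/L

k = ln 2 / 8 = 0.08664 per h
Dose 1 (330 mg at t=0 h): 330·exp(−0.08664·20) = 58.336 mg/L
Dose 2 (240 mg at t=11 h): 240·exp(−0.08664·9) = 110.040 mg/L
C(20) = 58.336 + 110.040 = 168.377 mg/L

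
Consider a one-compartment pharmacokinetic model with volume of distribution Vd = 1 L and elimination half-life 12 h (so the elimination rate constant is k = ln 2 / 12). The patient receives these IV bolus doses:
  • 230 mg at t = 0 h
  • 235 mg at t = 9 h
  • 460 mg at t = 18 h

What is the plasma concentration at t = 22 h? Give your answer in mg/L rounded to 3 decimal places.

k = ln 2 / 12 = 0.05776 per h
Dose 1 (230 mg at t=0 h): 230·exp(−0.05776·22) = 64.542 mg/L
Dose 2 (235 mg at t=9 h): 235·exp(−0.05776·13) = 110.905 mg/L
Dose 3 (460 mg at t=18 h): 460·exp(−0.05776·4) = 365.102 mg/L
C(22) = 64.542 + 110.905 + 365.102 = 540.549 mg/L

540.549 mg/L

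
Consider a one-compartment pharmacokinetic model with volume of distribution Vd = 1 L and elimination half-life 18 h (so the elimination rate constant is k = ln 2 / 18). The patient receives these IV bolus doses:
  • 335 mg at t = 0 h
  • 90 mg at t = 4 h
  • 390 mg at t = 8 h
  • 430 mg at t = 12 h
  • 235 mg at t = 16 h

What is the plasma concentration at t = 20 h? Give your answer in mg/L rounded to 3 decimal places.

966.817 mg/L

k = ln 2 / 18 = 0.03851 per h
Dose 1 (335 mg at t=0 h): 335·exp(−0.03851·20) = 155.084 mg/L
Dose 2 (90 mg at t=4 h): 90·exp(−0.03851·16) = 48.603 mg/L
Dose 3 (390 mg at t=8 h): 390·exp(−0.03851·12) = 245.685 mg/L
Dose 4 (430 mg at t=12 h): 430·exp(−0.03851·8) = 315.993 mg/L
Dose 5 (235 mg at t=16 h): 235·exp(−0.03851·4) = 201.452 mg/L
C(20) = 155.084 + 48.603 + 245.685 + 315.993 + 201.452 = 966.817 mg/L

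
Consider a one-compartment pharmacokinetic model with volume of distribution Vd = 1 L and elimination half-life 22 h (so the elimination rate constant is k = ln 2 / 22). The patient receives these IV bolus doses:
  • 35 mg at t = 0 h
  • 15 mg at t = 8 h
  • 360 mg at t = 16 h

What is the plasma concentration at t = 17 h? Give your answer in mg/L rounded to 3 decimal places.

k = ln 2 / 22 = 0.03151 per h
Dose 1 (35 mg at t=0 h): 35·exp(−0.03151·17) = 20.486 mg/L
Dose 2 (15 mg at t=8 h): 15·exp(−0.03151·9) = 11.296 mg/L
Dose 3 (360 mg at t=16 h): 360·exp(−0.03151·1) = 348.834 mg/L
C(17) = 20.486 + 11.296 + 348.834 = 380.617 mg/L

380.617 mg/L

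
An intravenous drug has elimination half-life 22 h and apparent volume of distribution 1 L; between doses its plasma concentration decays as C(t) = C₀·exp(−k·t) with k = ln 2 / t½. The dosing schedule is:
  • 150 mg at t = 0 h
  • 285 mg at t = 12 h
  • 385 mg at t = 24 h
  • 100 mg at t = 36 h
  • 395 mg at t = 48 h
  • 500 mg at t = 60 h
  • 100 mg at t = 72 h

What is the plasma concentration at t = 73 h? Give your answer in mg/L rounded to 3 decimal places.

778.681 mg/L

k = ln 2 / 22 = 0.03151 per h
Dose 1 (150 mg at t=0 h): 150·exp(−0.03151·73) = 15.039 mg/L
Dose 2 (285 mg at t=12 h): 285·exp(−0.03151·61) = 41.703 mg/L
Dose 3 (385 mg at t=24 h): 385·exp(−0.03151·49) = 82.221 mg/L
Dose 4 (100 mg at t=36 h): 100·exp(−0.03151·37) = 31.169 mg/L
Dose 5 (395 mg at t=48 h): 395·exp(−0.03151·25) = 179.687 mg/L
Dose 6 (500 mg at t=60 h): 500·exp(−0.03151·13) = 331.962 mg/L
Dose 7 (100 mg at t=72 h): 100·exp(−0.03151·1) = 96.898 mg/L
C(73) = 15.039 + 41.703 + 82.221 + 31.169 + 179.687 + 331.962 + 96.898 = 778.681 mg/L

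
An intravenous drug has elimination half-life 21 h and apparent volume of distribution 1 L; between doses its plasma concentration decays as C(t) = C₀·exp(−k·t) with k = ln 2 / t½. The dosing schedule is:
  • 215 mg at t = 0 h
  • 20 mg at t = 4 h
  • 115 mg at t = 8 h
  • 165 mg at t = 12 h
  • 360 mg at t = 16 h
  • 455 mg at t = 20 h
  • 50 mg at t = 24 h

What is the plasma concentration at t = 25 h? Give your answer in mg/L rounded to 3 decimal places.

k = ln 2 / 21 = 0.03301 per h
Dose 1 (215 mg at t=0 h): 215·exp(−0.03301·25) = 94.204 mg/L
Dose 2 (20 mg at t=4 h): 20·exp(−0.03301·21) = 10.000 mg/L
Dose 3 (115 mg at t=8 h): 115·exp(−0.03301·17) = 65.616 mg/L
Dose 4 (165 mg at t=12 h): 165·exp(−0.03301·13) = 107.432 mg/L
Dose 5 (360 mg at t=16 h): 360·exp(−0.03301·9) = 267.479 mg/L
Dose 6 (455 mg at t=20 h): 455·exp(−0.03301·5) = 385.778 mg/L
Dose 7 (50 mg at t=24 h): 50·exp(−0.03301·1) = 48.377 mg/L
C(25) = 94.204 + 10.000 + 65.616 + 107.432 + 267.479 + 385.778 + 48.377 = 978.885 mg/L

978.885 mg/L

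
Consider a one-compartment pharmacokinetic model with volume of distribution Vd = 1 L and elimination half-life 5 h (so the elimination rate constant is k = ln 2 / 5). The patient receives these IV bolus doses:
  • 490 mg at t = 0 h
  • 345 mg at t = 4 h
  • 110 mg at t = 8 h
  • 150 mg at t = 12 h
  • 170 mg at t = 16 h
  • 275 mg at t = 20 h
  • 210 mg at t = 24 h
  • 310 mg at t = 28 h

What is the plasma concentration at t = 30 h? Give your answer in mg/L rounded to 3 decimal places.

454.126 mg/L

k = ln 2 / 5 = 0.13863 per h
Dose 1 (490 mg at t=0 h): 490·exp(−0.13863·30) = 7.656 mg/L
Dose 2 (345 mg at t=4 h): 345·exp(−0.13863·26) = 9.386 mg/L
Dose 3 (110 mg at t=8 h): 110·exp(−0.13863·22) = 5.210 mg/L
Dose 4 (150 mg at t=12 h): 150·exp(−0.13863·18) = 12.370 mg/L
Dose 5 (170 mg at t=16 h): 170·exp(−0.13863·14) = 24.410 mg/L
Dose 6 (275 mg at t=20 h): 275·exp(−0.13863·10) = 68.750 mg/L
Dose 7 (210 mg at t=24 h): 210·exp(−0.13863·6) = 91.408 mg/L
Dose 8 (310 mg at t=28 h): 310·exp(−0.13863·2) = 234.936 mg/L
C(30) = 7.656 + 9.386 + 5.210 + 12.370 + 24.410 + 68.750 + 91.408 + 234.936 = 454.126 mg/L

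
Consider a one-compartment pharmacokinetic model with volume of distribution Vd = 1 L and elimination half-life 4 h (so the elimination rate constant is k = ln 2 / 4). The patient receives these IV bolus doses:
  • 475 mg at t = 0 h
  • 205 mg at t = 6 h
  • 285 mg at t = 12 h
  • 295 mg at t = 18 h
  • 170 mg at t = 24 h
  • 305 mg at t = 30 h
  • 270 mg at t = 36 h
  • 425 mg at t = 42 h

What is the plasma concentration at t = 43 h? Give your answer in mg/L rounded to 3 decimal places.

k = ln 2 / 4 = 0.17329 per h
Dose 1 (475 mg at t=0 h): 475·exp(−0.17329·43) = 0.276 mg/L
Dose 2 (205 mg at t=6 h): 205·exp(−0.17329·37) = 0.337 mg/L
Dose 3 (285 mg at t=12 h): 285·exp(−0.17329·31) = 1.324 mg/L
Dose 4 (295 mg at t=18 h): 295·exp(−0.17329·25) = 3.876 mg/L
Dose 5 (170 mg at t=24 h): 170·exp(−0.17329·19) = 6.318 mg/L
Dose 6 (305 mg at t=30 h): 305·exp(−0.17329·13) = 32.059 mg/L
Dose 7 (270 mg at t=36 h): 270·exp(−0.17329·7) = 80.271 mg/L
Dose 8 (425 mg at t=42 h): 425·exp(−0.17329·1) = 357.381 mg/L
C(43) = 0.276 + 0.337 + 1.324 + 3.876 + 6.318 + 32.059 + 80.271 + 357.381 = 481.842 mg/L

481.842 mg/L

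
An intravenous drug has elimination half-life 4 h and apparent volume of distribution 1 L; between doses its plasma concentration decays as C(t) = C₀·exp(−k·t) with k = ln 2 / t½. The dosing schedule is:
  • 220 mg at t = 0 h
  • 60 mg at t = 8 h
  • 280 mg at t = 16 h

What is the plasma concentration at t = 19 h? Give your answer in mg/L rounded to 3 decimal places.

k = ln 2 / 4 = 0.17329 per h
Dose 1 (220 mg at t=0 h): 220·exp(−0.17329·19) = 8.176 mg/L
Dose 2 (60 mg at t=8 h): 60·exp(−0.17329·11) = 8.919 mg/L
Dose 3 (280 mg at t=16 h): 280·exp(−0.17329·3) = 166.489 mg/L
C(19) = 8.176 + 8.919 + 166.489 = 183.584 mg/L

183.584 mg/L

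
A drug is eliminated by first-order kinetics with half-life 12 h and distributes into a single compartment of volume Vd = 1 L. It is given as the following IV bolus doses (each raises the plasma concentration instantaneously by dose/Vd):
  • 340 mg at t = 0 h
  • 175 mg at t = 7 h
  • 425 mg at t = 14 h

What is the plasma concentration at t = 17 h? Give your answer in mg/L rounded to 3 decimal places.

k = ln 2 / 12 = 0.05776 per h
Dose 1 (340 mg at t=0 h): 340·exp(−0.05776·17) = 127.356 mg/L
Dose 2 (175 mg at t=7 h): 175·exp(−0.05776·10) = 98.215 mg/L
Dose 3 (425 mg at t=14 h): 425·exp(−0.05776·3) = 357.381 mg/L
C(17) = 127.356 + 98.215 + 357.381 = 582.953 mg/L

582.953 mg/L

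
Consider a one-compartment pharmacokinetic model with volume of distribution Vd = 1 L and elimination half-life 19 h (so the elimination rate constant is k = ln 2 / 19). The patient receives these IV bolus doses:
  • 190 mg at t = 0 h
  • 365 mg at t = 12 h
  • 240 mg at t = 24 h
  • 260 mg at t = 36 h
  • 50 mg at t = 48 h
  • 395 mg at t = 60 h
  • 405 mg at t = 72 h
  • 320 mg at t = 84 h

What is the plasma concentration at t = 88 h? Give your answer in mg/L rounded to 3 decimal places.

749.036 mg/L

k = ln 2 / 19 = 0.03648 per h
Dose 1 (190 mg at t=0 h): 190·exp(−0.03648·88) = 7.665 mg/L
Dose 2 (365 mg at t=12 h): 365·exp(−0.03648·76) = 22.812 mg/L
Dose 3 (240 mg at t=24 h): 240·exp(−0.03648·64) = 23.239 mg/L
Dose 4 (260 mg at t=36 h): 260·exp(−0.03648·52) = 39.003 mg/L
Dose 5 (50 mg at t=48 h): 50·exp(−0.03648·40) = 11.620 mg/L
Dose 6 (395 mg at t=60 h): 395·exp(−0.03648·28) = 142.224 mg/L
Dose 7 (405 mg at t=72 h): 405·exp(−0.03648·16) = 225.921 mg/L
Dose 8 (320 mg at t=84 h): 320·exp(−0.03648·4) = 276.551 mg/L
C(88) = 7.665 + 22.812 + 23.239 + 39.003 + 11.620 + 142.224 + 225.921 + 276.551 = 749.036 mg/L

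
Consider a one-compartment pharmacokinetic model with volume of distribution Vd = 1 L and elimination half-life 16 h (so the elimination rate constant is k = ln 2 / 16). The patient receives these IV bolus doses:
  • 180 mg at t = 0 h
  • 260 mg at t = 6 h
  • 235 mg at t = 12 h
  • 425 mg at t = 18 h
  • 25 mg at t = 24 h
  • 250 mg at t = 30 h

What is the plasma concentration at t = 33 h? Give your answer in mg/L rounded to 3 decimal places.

k = ln 2 / 16 = 0.04332 per h
Dose 1 (180 mg at t=0 h): 180·exp(−0.04332·33) = 43.092 mg/L
Dose 2 (260 mg at t=6 h): 260·exp(−0.04332·27) = 80.721 mg/L
Dose 3 (235 mg at t=12 h): 235·exp(−0.04332·21) = 94.616 mg/L
Dose 4 (425 mg at t=18 h): 425·exp(−0.04332·15) = 221.908 mg/L
Dose 5 (25 mg at t=24 h): 25·exp(−0.04332·9) = 16.928 mg/L
Dose 6 (250 mg at t=30 h): 250·exp(−0.04332·3) = 219.532 mg/L
C(33) = 43.092 + 80.721 + 94.616 + 221.908 + 16.928 + 219.532 = 676.797 mg/L

676.797 mg/L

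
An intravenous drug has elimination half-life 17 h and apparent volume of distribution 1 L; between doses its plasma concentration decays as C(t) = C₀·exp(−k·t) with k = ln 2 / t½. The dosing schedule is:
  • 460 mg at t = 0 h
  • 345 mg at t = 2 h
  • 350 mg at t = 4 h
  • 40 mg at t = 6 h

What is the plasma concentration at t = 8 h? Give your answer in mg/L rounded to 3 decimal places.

936.295 mg/L

k = ln 2 / 17 = 0.04077 per h
Dose 1 (460 mg at t=0 h): 460·exp(−0.04077·8) = 331.968 mg/L
Dose 2 (345 mg at t=2 h): 345·exp(−0.04077·6) = 270.130 mg/L
Dose 3 (350 mg at t=4 h): 350·exp(−0.04077·4) = 297.329 mg/L
Dose 4 (40 mg at t=6 h): 40·exp(−0.04077·2) = 36.868 mg/L
C(8) = 331.968 + 270.130 + 297.329 + 36.868 = 936.295 mg/L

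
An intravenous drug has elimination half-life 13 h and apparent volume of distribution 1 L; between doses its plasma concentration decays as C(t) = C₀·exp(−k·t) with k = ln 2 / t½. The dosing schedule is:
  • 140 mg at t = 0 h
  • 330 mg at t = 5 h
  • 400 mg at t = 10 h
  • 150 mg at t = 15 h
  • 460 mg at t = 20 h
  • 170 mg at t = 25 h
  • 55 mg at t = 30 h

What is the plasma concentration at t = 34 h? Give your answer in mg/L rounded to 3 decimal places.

626.571 mg/L

k = ln 2 / 13 = 0.05332 per h
Dose 1 (140 mg at t=0 h): 140·exp(−0.05332·34) = 22.846 mg/L
Dose 2 (330 mg at t=5 h): 330·exp(−0.05332·29) = 70.305 mg/L
Dose 3 (400 mg at t=10 h): 400·exp(−0.05332·24) = 111.253 mg/L
Dose 4 (150 mg at t=15 h): 150·exp(−0.05332·19) = 54.466 mg/L
Dose 5 (460 mg at t=20 h): 460·exp(−0.05332·14) = 218.058 mg/L
Dose 6 (170 mg at t=25 h): 170·exp(−0.05332·9) = 105.207 mg/L
Dose 7 (55 mg at t=30 h): 55·exp(−0.05332·4) = 44.436 mg/L
C(34) = 22.846 + 70.305 + 111.253 + 54.466 + 218.058 + 105.207 + 44.436 = 626.571 mg/L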